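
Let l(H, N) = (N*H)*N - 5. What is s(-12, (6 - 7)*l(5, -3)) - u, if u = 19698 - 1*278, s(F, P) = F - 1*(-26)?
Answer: -19406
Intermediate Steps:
l(H, N) = -5 + H*N² (l(H, N) = (H*N)*N - 5 = H*N² - 5 = -5 + H*N²)
s(F, P) = 26 + F (s(F, P) = F + 26 = 26 + F)
u = 19420 (u = 19698 - 278 = 19420)
s(-12, (6 - 7)*l(5, -3)) - u = (26 - 12) - 1*19420 = 14 - 19420 = -19406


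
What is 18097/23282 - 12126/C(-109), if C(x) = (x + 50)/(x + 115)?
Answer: 1694972915/1373638 ≈ 1233.9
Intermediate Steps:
C(x) = (50 + x)/(115 + x)
18097/23282 - 12126/C(-109) = 18097/23282 - 12126*(115 - 109)/(50 - 109) = 18097*(1/23282) - 12126/(-59/6) = 18097/23282 - 12126/((1/6)*(-59)) = 18097/23282 - 12126/(-59/6) = 18097/23282 - 12126*(-6/59) = 18097/23282 + 72756/59 = 1694972915/1373638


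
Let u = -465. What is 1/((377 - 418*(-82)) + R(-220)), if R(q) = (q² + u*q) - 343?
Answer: 1/185010 ≈ 5.4051e-6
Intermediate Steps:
R(q) = -343 + q² - 465*q (R(q) = (q² - 465*q) - 343 = -343 + q² - 465*q)
1/((377 - 418*(-82)) + R(-220)) = 1/((377 - 418*(-82)) + (-343 + (-220)² - 465*(-220))) = 1/((377 + 34276) + (-343 + 48400 + 102300)) = 1/(34653 + 150357) = 1/185010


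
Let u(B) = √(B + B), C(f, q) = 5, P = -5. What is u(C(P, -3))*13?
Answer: 13*√10 ≈ 41.110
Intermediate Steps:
u(B) = √2*√B (u(B) = √(2*B) = √2*√B)
u(C(P, -3))*13 = (√2*√5)*13 = √10*13 = 13*√10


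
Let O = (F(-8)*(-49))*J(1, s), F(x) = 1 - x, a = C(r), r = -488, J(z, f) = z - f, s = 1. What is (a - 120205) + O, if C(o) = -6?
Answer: -120211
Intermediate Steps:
a = -6
O = 0 (O = ((1 - 1*(-8))*(-49))*(1 - 1*1) = ((1 + 8)*(-49))*(1 - 1) = (9*(-49))*0 = -441*0 = 0)
(a - 120205) + O = (-6 - 120205) + 0 = -120211 + 0 = -120211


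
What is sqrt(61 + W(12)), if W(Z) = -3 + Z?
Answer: sqrt(70) ≈ 8.3666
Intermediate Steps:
sqrt(61 + W(12)) = sqrt(61 + (-3 + 12)) = sqrt(61 + 9) = sqrt(70)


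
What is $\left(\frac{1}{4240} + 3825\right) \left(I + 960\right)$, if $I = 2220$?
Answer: $\frac{48654003}{4} \approx 1.2164 \cdot 10^{7}$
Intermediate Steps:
$\left(\frac{1}{4240} + 3825\right) \left(I + 960\right) = \left(\frac{1}{4240} + 3825\right) \left(2220 + 960\right) = \left(\frac{1}{4240} + 3825\right) 3180 = \frac{16218001}{4240} \cdot 3180 = \frac{48654003}{4}$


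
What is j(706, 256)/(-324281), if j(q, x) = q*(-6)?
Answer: 4236/324281 ≈ 0.013063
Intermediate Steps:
j(q, x) = -6*q
j(706, 256)/(-324281) = -6*706/(-324281) = -4236*(-1/324281) = 4236/324281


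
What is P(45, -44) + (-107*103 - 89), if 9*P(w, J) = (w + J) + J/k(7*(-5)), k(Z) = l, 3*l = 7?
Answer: -700055/63 ≈ -11112.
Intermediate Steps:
l = 7/3 (l = (⅓)*7 = 7/3 ≈ 2.3333)
k(Z) = 7/3
P(w, J) = w/9 + 10*J/63 (P(w, J) = ((w + J) + J/(7/3))/9 = ((J + w) + J*(3/7))/9 = ((J + w) + 3*J/7)/9 = (w + 10*J/7)/9 = w/9 + 10*J/63)
P(45, -44) + (-107*103 - 89) = ((⅑)*45 + (10/63)*(-44)) + (-107*103 - 89) = (5 - 440/63) + (-11021 - 89) = -125/63 - 11110 = -700055/63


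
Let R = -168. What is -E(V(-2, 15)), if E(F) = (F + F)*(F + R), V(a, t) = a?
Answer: -680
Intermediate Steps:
E(F) = 2*F*(-168 + F) (E(F) = (F + F)*(F - 168) = (2*F)*(-168 + F) = 2*F*(-168 + F))
-E(V(-2, 15)) = -2*(-2)*(-168 - 2) = -2*(-2)*(-170) = -1*680 = -680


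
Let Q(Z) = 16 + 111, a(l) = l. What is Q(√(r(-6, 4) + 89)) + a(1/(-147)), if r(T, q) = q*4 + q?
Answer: 18668/147 ≈ 126.99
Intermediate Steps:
r(T, q) = 5*q (r(T, q) = 4*q + q = 5*q)
Q(Z) = 127
Q(√(r(-6, 4) + 89)) + a(1/(-147)) = 127 + 1/(-147) = 127 - 1/147 = 18668/147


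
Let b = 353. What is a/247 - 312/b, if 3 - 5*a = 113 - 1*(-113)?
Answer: -464039/435955 ≈ -1.0644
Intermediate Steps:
a = -223/5 (a = 3/5 - (113 - 1*(-113))/5 = 3/5 - (113 + 113)/5 = 3/5 - 1/5*226 = 3/5 - 226/5 = -223/5 ≈ -44.600)
a/247 - 312/b = -223/5/247 - 312/353 = -223/5*1/247 - 312*1/353 = -223/1235 - 312/353 = -464039/435955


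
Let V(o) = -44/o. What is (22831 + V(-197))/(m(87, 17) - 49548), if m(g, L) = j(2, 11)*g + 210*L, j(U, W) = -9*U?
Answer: -4497751/9366168 ≈ -0.48021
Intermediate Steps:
m(g, L) = -18*g + 210*L (m(g, L) = (-9*2)*g + 210*L = -18*g + 210*L)
(22831 + V(-197))/(m(87, 17) - 49548) = (22831 - 44/(-197))/((-18*87 + 210*17) - 49548) = (22831 - 44*(-1/197))/((-1566 + 3570) - 49548) = (22831 + 44/197)/(2004 - 49548) = (4497751/197)/(-47544) = (4497751/197)*(-1/47544) = -4497751/9366168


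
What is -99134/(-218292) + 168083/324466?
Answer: 8607098335/8853541509 ≈ 0.97216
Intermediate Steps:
-99134/(-218292) + 168083/324466 = -99134*(-1/218292) + 168083*(1/324466) = 49567/109146 + 168083/324466 = 8607098335/8853541509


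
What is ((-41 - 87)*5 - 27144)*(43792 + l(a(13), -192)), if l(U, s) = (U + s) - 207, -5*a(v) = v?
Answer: -6027794368/5 ≈ -1.2056e+9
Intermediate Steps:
a(v) = -v/5
l(U, s) = -207 + U + s
((-41 - 87)*5 - 27144)*(43792 + l(a(13), -192)) = ((-41 - 87)*5 - 27144)*(43792 + (-207 - ⅕*13 - 192)) = (-128*5 - 27144)*(43792 + (-207 - 13/5 - 192)) = (-640 - 27144)*(43792 - 2008/5) = -27784*216952/5 = -6027794368/5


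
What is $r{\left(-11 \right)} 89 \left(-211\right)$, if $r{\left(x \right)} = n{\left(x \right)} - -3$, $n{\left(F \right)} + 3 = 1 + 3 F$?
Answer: $600928$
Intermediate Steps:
$n{\left(F \right)} = -2 + 3 F$ ($n{\left(F \right)} = -3 + \left(1 + 3 F\right) = -2 + 3 F$)
$r{\left(x \right)} = 1 + 3 x$ ($r{\left(x \right)} = \left(-2 + 3 x\right) - -3 = \left(-2 + 3 x\right) + 3 = 1 + 3 x$)
$r{\left(-11 \right)} 89 \left(-211\right) = \left(1 + 3 \left(-11\right)\right) 89 \left(-211\right) = \left(1 - 33\right) 89 \left(-211\right) = \left(-32\right) 89 \left(-211\right) = \left(-2848\right) \left(-211\right) = 600928$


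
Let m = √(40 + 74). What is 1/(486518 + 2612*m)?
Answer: 243259/117960997154 - 653*√114/58980498577 ≈ 1.9440e-6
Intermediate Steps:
m = √114 ≈ 10.677
1/(486518 + 2612*m) = 1/(486518 + 2612*√114)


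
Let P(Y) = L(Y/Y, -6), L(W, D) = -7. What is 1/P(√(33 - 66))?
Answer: -⅐ ≈ -0.14286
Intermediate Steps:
P(Y) = -7
1/P(√(33 - 66)) = 1/(-7) = -⅐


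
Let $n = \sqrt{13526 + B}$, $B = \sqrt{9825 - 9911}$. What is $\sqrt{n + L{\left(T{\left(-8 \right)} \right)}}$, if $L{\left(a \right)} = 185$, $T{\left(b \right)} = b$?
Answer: $\sqrt{185 + \sqrt{13526 + i \sqrt{86}}} \approx 17.358 + 0.0011 i$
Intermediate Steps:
$B = i \sqrt{86}$ ($B = \sqrt{-86} = i \sqrt{86} \approx 9.2736 i$)
$n = \sqrt{13526 + i \sqrt{86}} \approx 116.3 + 0.0399 i$
$\sqrt{n + L{\left(T{\left(-8 \right)} \right)}} = \sqrt{\sqrt{13526 + i \sqrt{86}} + 185} = \sqrt{185 + \sqrt{13526 + i \sqrt{86}}}$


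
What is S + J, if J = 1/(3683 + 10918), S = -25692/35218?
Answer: -187546837/257109009 ≈ -0.72944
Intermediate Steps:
S = -12846/17609 (S = -25692*1/35218 = -12846/17609 ≈ -0.72951)
J = 1/14601 ≈ 6.8488e-5
S + J = -12846/17609 + 1/14601 = -187546837/257109009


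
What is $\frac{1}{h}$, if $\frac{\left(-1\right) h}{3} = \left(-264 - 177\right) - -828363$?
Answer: $- \frac{1}{2483766} \approx -4.0261 \cdot 10^{-7}$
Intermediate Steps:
$h = -2483766$ ($h = - 3 \left(\left(-264 - 177\right) - -828363\right) = - 3 \left(-441 + 828363\right) = \left(-3\right) 827922 = -2483766$)
$\frac{1}{h} = \frac{1}{-2483766} = - \frac{1}{2483766}$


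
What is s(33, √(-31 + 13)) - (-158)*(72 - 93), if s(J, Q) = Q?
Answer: -3318 + 3*I*√2 ≈ -3318.0 + 4.2426*I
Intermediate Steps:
s(33, √(-31 + 13)) - (-158)*(72 - 93) = √(-31 + 13) - (-158)*(72 - 93) = √(-18) - (-158)*(-21) = 3*I*√2 - 1*3318 = 3*I*√2 - 3318 = -3318 + 3*I*√2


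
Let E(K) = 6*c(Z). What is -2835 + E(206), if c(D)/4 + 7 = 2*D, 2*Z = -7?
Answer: -3171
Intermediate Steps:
Z = -7/2 (Z = (1/2)*(-7) = -7/2 ≈ -3.5000)
c(D) = -28 + 8*D (c(D) = -28 + 4*(2*D) = -28 + 8*D)
E(K) = -336 (E(K) = 6*(-28 + 8*(-7/2)) = 6*(-28 - 28) = 6*(-56) = -336)
-2835 + E(206) = -2835 - 336 = -3171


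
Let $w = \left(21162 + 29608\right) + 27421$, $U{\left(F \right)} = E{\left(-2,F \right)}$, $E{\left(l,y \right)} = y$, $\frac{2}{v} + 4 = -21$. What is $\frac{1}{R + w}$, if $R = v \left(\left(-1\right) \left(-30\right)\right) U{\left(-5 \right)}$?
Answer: $\frac{1}{78203} \approx 1.2787 \cdot 10^{-5}$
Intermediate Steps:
$v = - \frac{2}{25}$ ($v = \frac{2}{-4 - 21} = \frac{2}{-25} = 2 \left(- \frac{1}{25}\right) = - \frac{2}{25} \approx -0.08$)
$U{\left(F \right)} = F$
$R = 12$ ($R = - \frac{2 \left(\left(-1\right) \left(-30\right)\right)}{25} \left(-5\right) = \left(- \frac{2}{25}\right) 30 \left(-5\right) = \left(- \frac{12}{5}\right) \left(-5\right) = 12$)
$w = 78191$ ($w = 50770 + 27421 = 78191$)
$\frac{1}{R + w} = \frac{1}{12 + 78191} = \frac{1}{78203}$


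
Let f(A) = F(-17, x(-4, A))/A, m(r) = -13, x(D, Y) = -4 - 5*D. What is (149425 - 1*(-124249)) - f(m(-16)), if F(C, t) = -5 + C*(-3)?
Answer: 3557808/13 ≈ 2.7368e+5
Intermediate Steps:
F(C, t) = -5 - 3*C
f(A) = 46/A (f(A) = (-5 - 3*(-17))/A = (-5 + 51)/A = 46/A)
(149425 - 1*(-124249)) - f(m(-16)) = (149425 - 1*(-124249)) - 46/(-13) = (149425 + 124249) - 46*(-1)/13 = 273674 - 1*(-46/13) = 273674 + 46/13 = 3557808/13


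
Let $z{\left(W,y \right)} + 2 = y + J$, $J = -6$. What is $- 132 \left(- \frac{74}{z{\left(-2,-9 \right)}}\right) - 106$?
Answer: $- \frac{11570}{17} \approx -680.59$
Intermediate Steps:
$z{\left(W,y \right)} = -8 + y$ ($z{\left(W,y \right)} = -2 + \left(y - 6\right) = -2 + \left(-6 + y\right) = -8 + y$)
$- 132 \left(- \frac{74}{z{\left(-2,-9 \right)}}\right) - 106 = - 132 \left(- \frac{74}{-8 - 9}\right) - 106 = - 132 \left(- \frac{74}{-17}\right) - 106 = - 132 \left(\left(-74\right) \left(- \frac{1}{17}\right)\right) - 106 = \left(-132\right) \frac{74}{17} - 106 = - \frac{9768}{17} - 106 = - \frac{11570}{17}$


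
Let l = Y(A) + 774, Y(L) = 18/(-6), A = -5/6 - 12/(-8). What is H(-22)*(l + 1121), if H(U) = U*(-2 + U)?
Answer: 998976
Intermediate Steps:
A = ⅔ (A = -5*⅙ - 12*(-⅛) = -⅚ + 3/2 = ⅔ ≈ 0.66667)
Y(L) = -3 (Y(L) = 18*(-⅙) = -3)
l = 771 (l = -3 + 774 = 771)
H(-22)*(l + 1121) = (-22*(-2 - 22))*(771 + 1121) = -22*(-24)*1892 = 528*1892 = 998976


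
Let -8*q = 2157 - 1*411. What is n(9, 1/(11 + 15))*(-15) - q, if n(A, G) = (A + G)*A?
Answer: -52101/52 ≈ -1001.9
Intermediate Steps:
n(A, G) = A*(A + G)
q = -873/4 (q = -(2157 - 1*411)/8 = -(2157 - 411)/8 = -⅛*1746 = -873/4 ≈ -218.25)
n(9, 1/(11 + 15))*(-15) - q = (9*(9 + 1/(11 + 15)))*(-15) - 1*(-873/4) = (9*(9 + 1/26))*(-15) + 873/4 = (9*(235/26))*(-15) + 873/4 = (2115/26)*(-15) + 873/4 = -31725/26 + 873/4 = -52101/52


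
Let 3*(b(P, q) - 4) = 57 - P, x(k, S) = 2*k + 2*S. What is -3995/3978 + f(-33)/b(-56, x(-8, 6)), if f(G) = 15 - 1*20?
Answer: -6577/5850 ≈ -1.1243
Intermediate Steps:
f(G) = -5 (f(G) = 15 - 20 = -5)
x(k, S) = 2*S + 2*k
b(P, q) = 23 - P/3 (b(P, q) = 4 + (57 - P)/3 = 4 + (19 - P/3) = 23 - P/3)
-3995/3978 + f(-33)/b(-56, x(-8, 6)) = -3995/3978 - 5/(23 - ⅓*(-56)) = -3995*1/3978 - 5/(23 + 56/3) = -235/234 - 5/125/3 = -235/234 - 5*3/125 = -235/234 - 3/25 = -6577/5850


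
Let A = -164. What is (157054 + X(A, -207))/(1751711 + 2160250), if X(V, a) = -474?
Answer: 156580/3911961 ≈ 0.040026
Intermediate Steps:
(157054 + X(A, -207))/(1751711 + 2160250) = (157054 - 474)/(1751711 + 2160250) = 156580/3911961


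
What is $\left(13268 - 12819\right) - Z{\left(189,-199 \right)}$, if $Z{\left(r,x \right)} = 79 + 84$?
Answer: $286$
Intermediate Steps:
$Z{\left(r,x \right)} = 163$
$\left(13268 - 12819\right) - Z{\left(189,-199 \right)} = \left(13268 - 12819\right) - 163 = 449 - 163 = 286$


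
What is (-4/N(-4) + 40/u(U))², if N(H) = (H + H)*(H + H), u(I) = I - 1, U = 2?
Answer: 408321/256 ≈ 1595.0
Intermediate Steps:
u(I) = -1 + I
N(H) = 4*H² (N(H) = (2*H)*(2*H) = 4*H²)
(-4/N(-4) + 40/u(U))² = (-4/(4*(-4)²) + 40/(-1 + 2))² = (-4/(4*16) + 40/1)² = (-4/64 + 40*1)² = (-4*1/64 + 40)² = (-1/16 + 40)² = (639/16)² = 408321/256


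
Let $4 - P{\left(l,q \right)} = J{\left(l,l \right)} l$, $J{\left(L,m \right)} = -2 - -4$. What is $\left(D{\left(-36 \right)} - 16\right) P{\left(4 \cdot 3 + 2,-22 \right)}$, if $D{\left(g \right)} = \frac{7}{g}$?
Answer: $\frac{1166}{3} \approx 388.67$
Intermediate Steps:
$J{\left(L,m \right)} = 2$ ($J{\left(L,m \right)} = -2 + 4 = 2$)
$P{\left(l,q \right)} = 4 - 2 l$
$\left(D{\left(-36 \right)} - 16\right) P{\left(4 \cdot 3 + 2,-22 \right)} = \left(\frac{7}{-36} - 16\right) \left(4 - 2 \left(4 \cdot 3 + 2\right)\right) = \left(7 \left(- \frac{1}{36}\right) - 16\right) \left(4 - 2 \left(12 + 2\right)\right) = \left(- \frac{7}{36} - 16\right) \left(4 - 28\right) = - \frac{583 \left(4 - 28\right)}{36} = \left(- \frac{583}{36}\right) \left(-24\right) = \frac{1166}{3}$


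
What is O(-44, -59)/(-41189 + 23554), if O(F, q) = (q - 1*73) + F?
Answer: 176/17635 ≈ 0.0099802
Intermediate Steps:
O(F, q) = -73 + F + q (O(F, q) = (q - 73) + F = (-73 + q) + F = -73 + F + q)
O(-44, -59)/(-41189 + 23554) = (-73 - 44 - 59)/(-41189 + 23554) = -176/(-17635) = -176*(-1/17635) = 176/17635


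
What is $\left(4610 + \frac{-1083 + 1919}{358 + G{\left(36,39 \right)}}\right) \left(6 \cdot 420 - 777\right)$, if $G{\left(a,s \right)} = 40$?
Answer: $\frac{1599739344}{199} \approx 8.0389 \cdot 10^{6}$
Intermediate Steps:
$\left(4610 + \frac{-1083 + 1919}{358 + G{\left(36,39 \right)}}\right) \left(6 \cdot 420 - 777\right) = \left(4610 + \frac{-1083 + 1919}{358 + 40}\right) \left(6 \cdot 420 - 777\right) = \left(4610 + \frac{836}{398}\right) \left(2520 - 777\right) = \left(4610 + 836 \cdot \frac{1}{398}\right) 1743 = \left(4610 + \frac{418}{199}\right) 1743 = \frac{917808}{199} \cdot 1743 = \frac{1599739344}{199}$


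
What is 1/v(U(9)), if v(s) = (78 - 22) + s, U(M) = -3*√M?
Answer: 1/47 ≈ 0.021277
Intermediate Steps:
v(s) = 56 + s
1/v(U(9)) = 1/(56 - 3*√9) = 1/(56 - 3*3) = 1/(56 - 9) = 1/47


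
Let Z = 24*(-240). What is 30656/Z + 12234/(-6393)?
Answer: -1387769/191790 ≈ -7.2359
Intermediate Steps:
Z = -5760
30656/Z + 12234/(-6393) = 30656/(-5760) + 12234/(-6393) = 30656*(-1/5760) + 12234*(-1/6393) = -479/90 - 4078/2131 = -1387769/191790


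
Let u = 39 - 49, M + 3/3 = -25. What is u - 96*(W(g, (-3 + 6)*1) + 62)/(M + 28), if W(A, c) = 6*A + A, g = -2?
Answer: -2314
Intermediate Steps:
M = -26 (M = -1 - 25 = -26)
W(A, c) = 7*A
u = -10
u - 96*(W(g, (-3 + 6)*1) + 62)/(M + 28) = -10 - 96*(7*(-2) + 62)/(-26 + 28) = -10 - 96*(-14 + 62)/2 = -10 - 4608/2 = -10 - 96*24 = -10 - 2304 = -2314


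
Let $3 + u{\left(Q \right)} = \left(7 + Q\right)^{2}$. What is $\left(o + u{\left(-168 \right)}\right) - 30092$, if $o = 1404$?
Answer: $-2770$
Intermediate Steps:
$u{\left(Q \right)} = -3 + \left(7 + Q\right)^{2}$
$\left(o + u{\left(-168 \right)}\right) - 30092 = \left(1404 - \left(3 - \left(7 - 168\right)^{2}\right)\right) - 30092 = \left(1404 - \left(3 - \left(-161\right)^{2}\right)\right) - 30092 = \left(1404 + \left(-3 + 25921\right)\right) - 30092 = \left(1404 + 25918\right) - 30092 = 27322 - 30092 = -2770$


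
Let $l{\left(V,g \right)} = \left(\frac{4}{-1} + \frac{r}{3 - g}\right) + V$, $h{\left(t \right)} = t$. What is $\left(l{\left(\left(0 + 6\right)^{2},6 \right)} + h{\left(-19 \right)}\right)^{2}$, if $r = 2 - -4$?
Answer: $121$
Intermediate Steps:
$r = 6$ ($r = 2 + 4 = 6$)
$l{\left(V,g \right)} = -4 + V + \frac{6}{3 - g}$ ($l{\left(V,g \right)} = \left(\frac{4}{-1} + \frac{6}{3 - g}\right) + V = \left(4 \left(-1\right) + \frac{6}{3 - g}\right) + V = \left(-4 + \frac{6}{3 - g}\right) + V = -4 + V + \frac{6}{3 - g}$)
$\left(l{\left(\left(0 + 6\right)^{2},6 \right)} + h{\left(-19 \right)}\right)^{2} = \left(\frac{6 - 24 - 3 \left(0 + 6\right)^{2} + \left(0 + 6\right)^{2} \cdot 6}{-3 + 6} - 19\right)^{2} = \left(\frac{6 - 24 - 3 \cdot 6^{2} + 6^{2} \cdot 6}{3} - 19\right)^{2} = \left(\frac{6 - 24 - 108 + 36 \cdot 6}{3} - 19\right)^{2} = \left(\frac{6 - 24 - 108 + 216}{3} - 19\right)^{2} = \left(\frac{1}{3} \cdot 90 - 19\right)^{2} = \left(30 - 19\right)^{2} = 11^{2} = 121$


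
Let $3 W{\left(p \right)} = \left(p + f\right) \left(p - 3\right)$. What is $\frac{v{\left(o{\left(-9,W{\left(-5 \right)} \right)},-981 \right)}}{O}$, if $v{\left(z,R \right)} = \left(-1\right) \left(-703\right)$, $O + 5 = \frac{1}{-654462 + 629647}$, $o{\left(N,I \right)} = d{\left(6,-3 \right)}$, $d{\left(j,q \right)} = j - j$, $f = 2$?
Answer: $- \frac{17444945}{124076} \approx -140.6$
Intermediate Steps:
$W{\left(p \right)} = \frac{\left(-3 + p\right) \left(2 + p\right)}{3}$ ($W{\left(p \right)} = \frac{\left(p + 2\right) \left(p - 3\right)}{3} = \frac{\left(2 + p\right) \left(-3 + p\right)}{3} = \frac{\left(-3 + p\right) \left(2 + p\right)}{3}$)
$d{\left(j,q \right)} = 0$
$o{\left(N,I \right)} = 0$
$O = - \frac{124076}{24815}$ ($O = -5 + \frac{1}{-654462 + 629647} = -5 + \frac{1}{-24815} = -5 - \frac{1}{24815} = - \frac{124076}{24815} \approx -5.0$)
$v{\left(z,R \right)} = 703$
$\frac{v{\left(o{\left(-9,W{\left(-5 \right)} \right)},-981 \right)}}{O} = \frac{703}{- \frac{124076}{24815}} = 703 \left(- \frac{24815}{124076}\right) = - \frac{17444945}{124076}$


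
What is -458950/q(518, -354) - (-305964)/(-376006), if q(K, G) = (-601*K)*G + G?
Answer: -8472925809463/10359549801327 ≈ -0.81789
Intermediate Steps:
q(K, G) = G - 601*G*K (q(K, G) = -601*G*K + G = G - 601*G*K)
-458950/q(518, -354) - (-305964)/(-376006) = -458950*(-1/(354*(1 - 601*518))) - (-305964)/(-376006) = -458950*(-1/(354*(1 - 311318))) - (-305964)*(-1)/376006 = -458950/((-354*(-311317))) - 1*152982/188003 = -458950/110206218 - 152982/188003 = -458950*1/110206218 - 152982/188003 = -229475/55103109 - 152982/188003 = -8472925809463/10359549801327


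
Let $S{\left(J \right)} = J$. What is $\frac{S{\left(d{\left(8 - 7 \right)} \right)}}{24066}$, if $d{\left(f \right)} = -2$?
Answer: $- \frac{1}{12033} \approx -8.3105 \cdot 10^{-5}$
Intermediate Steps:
$\frac{S{\left(d{\left(8 - 7 \right)} \right)}}{24066} = - \frac{2}{24066} = \left(-2\right) \frac{1}{24066} = - \frac{1}{12033}$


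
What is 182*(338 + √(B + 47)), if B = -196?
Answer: 61516 + 182*I*√149 ≈ 61516.0 + 2221.6*I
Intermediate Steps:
182*(338 + √(B + 47)) = 182*(338 + √(-196 + 47)) = 182*(338 + √(-149)) = 182*(338 + I*√149) = 61516 + 182*I*√149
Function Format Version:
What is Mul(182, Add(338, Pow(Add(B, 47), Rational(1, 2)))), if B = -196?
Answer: Add(61516, Mul(182, I, Pow(149, Rational(1, 2)))) ≈ Add(61516., Mul(2221.6, I))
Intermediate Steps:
Mul(182, Add(338, Pow(Add(B, 47), Rational(1, 2)))) = Mul(182, Add(338, Pow(Add(-196, 47), Rational(1, 2)))) = Mul(182, Add(338, Pow(-149, Rational(1, 2)))) = Mul(182, Add(338, Mul(I, Pow(149, Rational(1, 2))))) = Add(61516, Mul(182, I, Pow(149, Rational(1, 2))))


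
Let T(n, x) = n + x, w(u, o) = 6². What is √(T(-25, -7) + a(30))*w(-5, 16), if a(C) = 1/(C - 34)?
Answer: 18*I*√129 ≈ 204.44*I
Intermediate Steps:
a(C) = 1/(-34 + C)
w(u, o) = 36
√(T(-25, -7) + a(30))*w(-5, 16) = √((-25 - 7) + 1/(-34 + 30))*36 = √(-32 + 1/(-4))*36 = √(-32 - ¼)*36 = √(-129/4)*36 = (I*√129/2)*36 = 18*I*√129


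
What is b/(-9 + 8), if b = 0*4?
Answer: 0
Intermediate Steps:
b = 0
b/(-9 + 8) = 0/(-9 + 8) = 0/(-1) = 0*(-1) = 0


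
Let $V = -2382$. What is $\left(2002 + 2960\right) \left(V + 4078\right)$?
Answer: $8415552$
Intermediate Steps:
$\left(2002 + 2960\right) \left(V + 4078\right) = \left(2002 + 2960\right) \left(-2382 + 4078\right) = 4962 \cdot 1696 = 8415552$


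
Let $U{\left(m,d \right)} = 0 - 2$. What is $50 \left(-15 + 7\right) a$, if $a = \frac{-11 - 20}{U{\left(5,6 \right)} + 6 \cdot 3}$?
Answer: $775$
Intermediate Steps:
$U{\left(m,d \right)} = -2$ ($U{\left(m,d \right)} = 0 - 2 = -2$)
$a = - \frac{31}{16}$ ($a = \frac{-11 - 20}{-2 + 6 \cdot 3} = - \frac{31}{-2 + 18} = - \frac{31}{16} \approx -1.9375$)
$50 \left(-15 + 7\right) a = 50 \left(-15 + 7\right) \left(- \frac{31}{16}\right) = 50 \left(-8\right) \left(- \frac{31}{16}\right) = \left(-400\right) \left(- \frac{31}{16}\right) = 775$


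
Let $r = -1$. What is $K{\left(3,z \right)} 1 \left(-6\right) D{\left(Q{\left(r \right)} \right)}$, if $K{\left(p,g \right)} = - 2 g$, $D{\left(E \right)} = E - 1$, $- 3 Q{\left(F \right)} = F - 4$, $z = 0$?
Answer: $0$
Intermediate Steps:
$Q{\left(F \right)} = \frac{4}{3} - \frac{F}{3}$ ($Q{\left(F \right)} = - \frac{F - 4}{3} = - \frac{-4 + F}{3} = \frac{4}{3} - \frac{F}{3}$)
$D{\left(E \right)} = -1 + E$
$K{\left(3,z \right)} 1 \left(-6\right) D{\left(Q{\left(r \right)} \right)} = \left(-2\right) 0 \cdot 1 \left(-6\right) \left(-1 + \left(\frac{4}{3} - - \frac{1}{3}\right)\right) = 0 \left(-6\right) \left(-1 + \left(\frac{4}{3} + \frac{1}{3}\right)\right) = 0 \left(-1 + \frac{5}{3}\right) = 0 \cdot \frac{2}{3} = 0$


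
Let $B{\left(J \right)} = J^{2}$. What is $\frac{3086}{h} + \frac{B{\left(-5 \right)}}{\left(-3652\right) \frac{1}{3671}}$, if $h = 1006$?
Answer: $- \frac{40527789}{1836956} \approx -22.062$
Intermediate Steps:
$\frac{3086}{h} + \frac{B{\left(-5 \right)}}{\left(-3652\right) \frac{1}{3671}} = \frac{3086}{1006} + \frac{\left(-5\right)^{2}}{\left(-3652\right) \frac{1}{3671}} = 3086 \cdot \frac{1}{1006} + \frac{25}{\left(-3652\right) \frac{1}{3671}} = \frac{1543}{503} + \frac{25}{- \frac{3652}{3671}} = \frac{1543}{503} + 25 \left(- \frac{3671}{3652}\right) = \frac{1543}{503} - \frac{91775}{3652} = - \frac{40527789}{1836956}$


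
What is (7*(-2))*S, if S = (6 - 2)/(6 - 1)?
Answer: -56/5 ≈ -11.200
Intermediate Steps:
S = ⅘ (S = 4/5 = 4*(⅕) = ⅘ ≈ 0.80000)
(7*(-2))*S = (7*(-2))*(⅘) = -14*⅘ = -56/5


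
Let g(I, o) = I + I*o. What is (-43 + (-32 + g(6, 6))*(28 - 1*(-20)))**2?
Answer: 190969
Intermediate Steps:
(-43 + (-32 + g(6, 6))*(28 - 1*(-20)))**2 = (-43 + (-32 + 6*(1 + 6))*(28 - 1*(-20)))**2 = (-43 + (-32 + 6*7)*(28 + 20))**2 = (-43 + (-32 + 42)*48)**2 = (-43 + 10*48)**2 = (-43 + 480)**2 = 437**2 = 190969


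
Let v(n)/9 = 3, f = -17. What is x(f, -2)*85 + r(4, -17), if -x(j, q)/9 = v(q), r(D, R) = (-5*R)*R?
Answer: -22100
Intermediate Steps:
r(D, R) = -5*R**2
v(n) = 27 (v(n) = 9*3 = 27)
x(j, q) = -243 (x(j, q) = -9*27 = -243)
x(f, -2)*85 + r(4, -17) = -243*85 - 5*(-17)**2 = -20655 - 5*289 = -20655 - 1445 = -22100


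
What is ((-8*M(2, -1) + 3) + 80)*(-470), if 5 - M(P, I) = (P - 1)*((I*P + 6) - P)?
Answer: -27730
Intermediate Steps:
M(P, I) = 5 - (-1 + P)*(6 - P + I*P) (M(P, I) = 5 - (P - 1)*((I*P + 6) - P) = 5 - (-1 + P)*((6 + I*P) - P) = 5 - (-1 + P)*(6 - P + I*P))
((-8*M(2, -1) + 3) + 80)*(-470) = ((-8*(11 + 2² - 7*2 - 1*2 - 1*(-1)*2²) + 3) + 80)*(-470) = ((-8*(11 + 4 - 14 - 2 - 1*(-1)*4) + 3) + 80)*(-470) = ((-8*(11 + 4 - 14 - 2 + 4) + 3) + 80)*(-470) = ((-8*3 + 3) + 80)*(-470) = ((-24 + 3) + 80)*(-470) = (-21 + 80)*(-470) = 59*(-470) = -27730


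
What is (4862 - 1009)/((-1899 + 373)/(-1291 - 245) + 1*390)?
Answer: 2959104/300283 ≈ 9.8544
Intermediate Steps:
(4862 - 1009)/((-1899 + 373)/(-1291 - 245) + 1*390) = 3853/(-1526/(-1536) + 390) = 3853/(-1526*(-1/1536) + 390) = 3853/(763/768 + 390) = 3853/(300283/768) = 3853*(768/300283) = 2959104/300283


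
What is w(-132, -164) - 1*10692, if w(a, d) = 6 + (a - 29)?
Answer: -10847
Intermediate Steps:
w(a, d) = -23 + a (w(a, d) = 6 + (-29 + a) = -23 + a)
w(-132, -164) - 1*10692 = (-23 - 132) - 1*10692 = -155 - 10692 = -10847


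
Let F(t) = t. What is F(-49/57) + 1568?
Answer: 89327/57 ≈ 1567.1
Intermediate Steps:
F(-49/57) + 1568 = -49/57 + 1568 = 89327/57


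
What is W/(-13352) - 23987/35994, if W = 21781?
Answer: -552129869/240295944 ≈ -2.2977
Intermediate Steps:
W/(-13352) - 23987/35994 = 21781/(-13352) - 23987/35994 = 21781*(-1/13352) - 23987*1/35994 = -21781/13352 - 23987/35994 = -552129869/240295944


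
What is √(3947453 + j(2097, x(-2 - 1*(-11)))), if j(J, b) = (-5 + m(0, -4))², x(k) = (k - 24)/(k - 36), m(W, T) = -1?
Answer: 7*√80561 ≈ 1986.8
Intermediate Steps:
x(k) = (-24 + k)/(-36 + k)
j(J, b) = 36 (j(J, b) = (-5 - 1)² = (-6)² = 36)
√(3947453 + j(2097, x(-2 - 1*(-11)))) = √(3947453 + 36) = √3947489 = 7*√80561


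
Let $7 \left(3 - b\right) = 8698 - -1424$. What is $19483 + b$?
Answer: $18040$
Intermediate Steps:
$b = -1443$ ($b = 3 - \frac{8698 - -1424}{7} = 3 - \frac{8698 + 1424}{7} = 3 - 1446 = -1443$)
$19483 + b = 19483 - 1443 = 18040$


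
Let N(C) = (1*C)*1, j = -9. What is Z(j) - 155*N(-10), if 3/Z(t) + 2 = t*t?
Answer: 122453/79 ≈ 1550.0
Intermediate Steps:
Z(t) = 3/(-2 + t²) (Z(t) = 3/(-2 + t*t) = 3/(-2 + t²))
N(C) = C (N(C) = C*1 = C)
Z(j) - 155*N(-10) = 3/(-2 + (-9)²) - 155*(-10) = 3/(-2 + 81) + 1550 = 3/79 + 1550 = 122453/79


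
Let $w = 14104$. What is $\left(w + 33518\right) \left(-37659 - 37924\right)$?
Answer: $-3599413626$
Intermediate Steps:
$\left(w + 33518\right) \left(-37659 - 37924\right) = \left(14104 + 33518\right) \left(-37659 - 37924\right) = 47622 \left(-75583\right) = -3599413626$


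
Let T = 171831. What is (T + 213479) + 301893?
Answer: 687203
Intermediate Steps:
(T + 213479) + 301893 = (171831 + 213479) + 301893 = 385310 + 301893 = 687203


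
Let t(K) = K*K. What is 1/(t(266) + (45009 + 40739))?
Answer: 1/156504 ≈ 6.3896e-6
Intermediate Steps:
t(K) = K²
1/(t(266) + (45009 + 40739)) = 1/(266² + (45009 + 40739)) = 1/(70756 + 85748) = 1/156504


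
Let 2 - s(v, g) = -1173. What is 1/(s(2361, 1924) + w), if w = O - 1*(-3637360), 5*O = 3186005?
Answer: 1/4275736 ≈ 2.3388e-7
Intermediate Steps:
O = 637201 (O = (1/5)*3186005 = 637201)
s(v, g) = 1175 (s(v, g) = 2 - 1*(-1173) = 2 + 1173 = 1175)
w = 4274561 (w = 637201 - 1*(-3637360) = 637201 + 3637360 = 4274561)
1/(s(2361, 1924) + w) = 1/(1175 + 4274561) = 1/4275736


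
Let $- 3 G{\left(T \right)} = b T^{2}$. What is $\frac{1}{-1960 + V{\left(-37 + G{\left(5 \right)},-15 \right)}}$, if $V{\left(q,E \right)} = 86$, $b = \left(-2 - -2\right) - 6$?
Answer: $- \frac{1}{1874} \approx -0.00053362$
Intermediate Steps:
$b = -6$ ($b = \left(-2 + 2\right) - 6 = 0 - 6 = -6$)
$G{\left(T \right)} = 2 T^{2}$ ($G{\left(T \right)} = - \frac{\left(-6\right) T^{2}}{3} = 2 T^{2}$)
$\frac{1}{-1960 + V{\left(-37 + G{\left(5 \right)},-15 \right)}} = \frac{1}{-1960 + 86} = \frac{1}{-1874} = - \frac{1}{1874}$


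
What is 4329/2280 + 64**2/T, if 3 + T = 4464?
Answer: 9550183/3390360 ≈ 2.8169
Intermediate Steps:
T = 4461 (T = -3 + 4464 = 4461)
4329/2280 + 64**2/T = 4329/2280 + 64**2/4461 = 4329*(1/2280) + 4096*(1/4461) = 1443/760 + 4096/4461 = 9550183/3390360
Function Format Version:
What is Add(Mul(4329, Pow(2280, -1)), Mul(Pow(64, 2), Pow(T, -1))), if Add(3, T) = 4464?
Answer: Rational(9550183, 3390360) ≈ 2.8169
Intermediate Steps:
T = 4461 (T = Add(-3, 4464) = 4461)
Add(Mul(4329, Pow(2280, -1)), Mul(Pow(64, 2), Pow(T, -1))) = Add(Mul(4329, Pow(2280, -1)), Mul(Pow(64, 2), Pow(4461, -1))) = Add(Mul(4329, Rational(1, 2280)), Mul(4096, Rational(1, 4461))) = Add(Rational(1443, 760), Rational(4096, 4461)) = Rational(9550183, 3390360)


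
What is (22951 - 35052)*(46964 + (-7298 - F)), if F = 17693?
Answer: -265895273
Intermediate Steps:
(22951 - 35052)*(46964 + (-7298 - F)) = (22951 - 35052)*(46964 + (-7298 - 1*17693)) = -12101*(46964 + (-7298 - 17693)) = -12101*(46964 - 24991) = -12101*21973 = -265895273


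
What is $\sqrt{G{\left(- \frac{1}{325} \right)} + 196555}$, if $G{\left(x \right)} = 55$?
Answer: $\sqrt{196610} \approx 443.41$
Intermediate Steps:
$\sqrt{G{\left(- \frac{1}{325} \right)} + 196555} = \sqrt{55 + 196555} = \sqrt{196610}$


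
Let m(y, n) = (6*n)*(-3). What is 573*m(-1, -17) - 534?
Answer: 174804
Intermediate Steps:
m(y, n) = -18*n
573*m(-1, -17) - 534 = 573*(-18*(-17)) - 534 = 573*306 - 534 = 175338 - 534 = 174804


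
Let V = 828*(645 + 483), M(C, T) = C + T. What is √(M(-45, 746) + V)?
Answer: √934685 ≈ 966.79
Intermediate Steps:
V = 933984 (V = 828*1128 = 933984)
√(M(-45, 746) + V) = √((-45 + 746) + 933984) = √(701 + 933984) = √934685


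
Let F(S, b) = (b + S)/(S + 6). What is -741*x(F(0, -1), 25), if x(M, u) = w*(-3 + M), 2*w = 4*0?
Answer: 0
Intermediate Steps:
w = 0 (w = (4*0)/2 = (½)*0 = 0)
F(S, b) = (S + b)/(6 + S)
x(M, u) = 0 (x(M, u) = 0*(-3 + M) = 0)
-741*x(F(0, -1), 25) = -741*0 = 0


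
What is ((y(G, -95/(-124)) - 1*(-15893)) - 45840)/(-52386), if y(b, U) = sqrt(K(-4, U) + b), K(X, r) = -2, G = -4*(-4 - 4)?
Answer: 29947/52386 - sqrt(30)/52386 ≈ 0.57156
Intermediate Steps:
G = 32 (G = -4*(-8) = 32)
y(b, U) = sqrt(-2 + b)
((y(G, -95/(-124)) - 1*(-15893)) - 45840)/(-52386) = ((sqrt(-2 + 32) - 1*(-15893)) - 45840)/(-52386) = ((sqrt(30) + 15893) - 45840)*(-1/52386) = ((15893 + sqrt(30)) - 45840)*(-1/52386) = (-29947 + sqrt(30))*(-1/52386) = 29947/52386 - sqrt(30)/52386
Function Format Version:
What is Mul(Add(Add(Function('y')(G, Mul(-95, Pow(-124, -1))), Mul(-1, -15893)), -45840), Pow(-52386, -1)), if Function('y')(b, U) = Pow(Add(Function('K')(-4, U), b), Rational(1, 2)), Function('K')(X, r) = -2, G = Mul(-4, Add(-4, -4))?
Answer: Add(Rational(29947, 52386), Mul(Rational(-1, 52386), Pow(30, Rational(1, 2)))) ≈ 0.57156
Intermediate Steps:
G = 32 (G = Mul(-4, -8) = 32)
Function('y')(b, U) = Pow(Add(-2, b), Rational(1, 2))
Mul(Add(Add(Function('y')(G, Mul(-95, Pow(-124, -1))), Mul(-1, -15893)), -45840), Pow(-52386, -1)) = Mul(Add(Add(Pow(Add(-2, 32), Rational(1, 2)), Mul(-1, -15893)), -45840), Pow(-52386, -1)) = Mul(Add(Add(Pow(30, Rational(1, 2)), 15893), -45840), Rational(-1, 52386)) = Mul(Add(Add(15893, Pow(30, Rational(1, 2))), -45840), Rational(-1, 52386)) = Mul(Add(-29947, Pow(30, Rational(1, 2))), Rational(-1, 52386)) = Add(Rational(29947, 52386), Mul(Rational(-1, 52386), Pow(30, Rational(1, 2))))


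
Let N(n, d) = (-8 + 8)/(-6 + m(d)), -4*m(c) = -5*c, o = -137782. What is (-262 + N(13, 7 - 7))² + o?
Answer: -69138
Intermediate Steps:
m(c) = 5*c/4 (m(c) = -(-5)*c/4 = 5*c/4)
N(n, d) = 0 (N(n, d) = (-8 + 8)/(-6 + 5*d/4) = 0/(-6 + 5*d/4) = 0)
(-262 + N(13, 7 - 7))² + o = (-262 + 0)² - 137782 = (-262)² - 137782 = 68644 - 137782 = -69138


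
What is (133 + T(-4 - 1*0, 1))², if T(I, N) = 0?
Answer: 17689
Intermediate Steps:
(133 + T(-4 - 1*0, 1))² = (133 + 0)² = 133² = 17689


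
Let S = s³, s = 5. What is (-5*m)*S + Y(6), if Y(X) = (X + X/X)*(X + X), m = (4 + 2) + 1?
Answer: -4291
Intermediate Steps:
m = 7 (m = 6 + 1 = 7)
Y(X) = 2*X*(1 + X) (Y(X) = (X + 1)*(2*X) = (1 + X)*(2*X) = 2*X*(1 + X))
S = 125 (S = 5³ = 125)
(-5*m)*S + Y(6) = -5*7*125 + 2*6*(1 + 6) = -35*125 + 2*6*7 = -4375 + 84 = -4291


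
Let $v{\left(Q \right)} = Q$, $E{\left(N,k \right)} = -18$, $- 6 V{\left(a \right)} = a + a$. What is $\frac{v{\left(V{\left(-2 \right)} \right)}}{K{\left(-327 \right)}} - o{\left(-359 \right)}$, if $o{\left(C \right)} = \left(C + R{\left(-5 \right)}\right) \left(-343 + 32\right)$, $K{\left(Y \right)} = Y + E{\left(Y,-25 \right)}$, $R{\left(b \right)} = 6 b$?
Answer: $- \frac{125213267}{1035} \approx -1.2098 \cdot 10^{5}$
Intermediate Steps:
$V{\left(a \right)} = - \frac{a}{3}$ ($V{\left(a \right)} = - \frac{a + a}{6} = - \frac{2 a}{6} = - \frac{a}{3}$)
$K{\left(Y \right)} = -18 + Y$ ($K{\left(Y \right)} = Y - 18 = -18 + Y$)
$o{\left(C \right)} = 9330 - 311 C$ ($o{\left(C \right)} = \left(C + 6 \left(-5\right)\right) \left(-343 + 32\right) = \left(C - 30\right) \left(-311\right) = \left(-30 + C\right) \left(-311\right) = 9330 - 311 C$)
$\frac{v{\left(V{\left(-2 \right)} \right)}}{K{\left(-327 \right)}} - o{\left(-359 \right)} = \frac{\left(- \frac{1}{3}\right) \left(-2\right)}{-18 - 327} - \left(9330 - -111649\right) = \frac{2}{3 \left(-345\right)} - \left(9330 + 111649\right) = \frac{2}{3} \left(- \frac{1}{345}\right) - 120979 = - \frac{2}{1035} - 120979 = - \frac{125213267}{1035}$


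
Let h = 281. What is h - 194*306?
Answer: -59083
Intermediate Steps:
h - 194*306 = 281 - 194*306 = 281 - 59364 = -59083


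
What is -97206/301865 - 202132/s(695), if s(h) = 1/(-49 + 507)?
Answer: -27945591987646/301865 ≈ -9.2577e+7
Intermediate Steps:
s(h) = 1/458
-97206/301865 - 202132/s(695) = -97206/301865 - 202132/1/458 = -97206*1/301865 - 202132*458 = -97206/301865 - 92576456 = -27945591987646/301865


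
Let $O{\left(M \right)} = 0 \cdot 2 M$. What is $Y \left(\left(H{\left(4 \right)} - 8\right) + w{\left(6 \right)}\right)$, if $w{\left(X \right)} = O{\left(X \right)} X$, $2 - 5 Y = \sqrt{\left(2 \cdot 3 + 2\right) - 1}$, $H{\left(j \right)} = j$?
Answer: $- \frac{8}{5} + \frac{4 \sqrt{7}}{5} \approx 0.5166$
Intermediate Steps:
$Y = \frac{2}{5} - \frac{\sqrt{7}}{5}$ ($Y = \frac{2}{5} - \frac{\sqrt{\left(2 \cdot 3 + 2\right) - 1}}{5} = \frac{2}{5} - \frac{\sqrt{\left(6 + 2\right) - 1}}{5} = \frac{2}{5} - \frac{\sqrt{8 - 1}}{5} = \frac{2}{5} - \frac{\sqrt{7}}{5} \approx -0.12915$)
$O{\left(M \right)} = 0$ ($O{\left(M \right)} = 0 M = 0$)
$w{\left(X \right)} = 0$ ($w{\left(X \right)} = 0 X = 0$)
$Y \left(\left(H{\left(4 \right)} - 8\right) + w{\left(6 \right)}\right) = \left(\frac{2}{5} - \frac{\sqrt{7}}{5}\right) \left(\left(4 - 8\right) + 0\right) = \left(\frac{2}{5} - \frac{\sqrt{7}}{5}\right) \left(-4 + 0\right) = \left(\frac{2}{5} - \frac{\sqrt{7}}{5}\right) \left(-4\right) = - \frac{8}{5} + \frac{4 \sqrt{7}}{5}$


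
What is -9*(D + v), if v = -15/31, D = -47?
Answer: 13248/31 ≈ 427.35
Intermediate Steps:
v = -15/31 (v = -15*1/31 = -15/31 ≈ -0.48387)
-9*(D + v) = -9*(-47 - 15/31) = -9*(-1472/31) = 13248/31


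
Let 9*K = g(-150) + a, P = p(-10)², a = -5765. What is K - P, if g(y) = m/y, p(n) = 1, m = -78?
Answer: -144337/225 ≈ -641.50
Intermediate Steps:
g(y) = -78/y
P = 1 (P = 1² = 1)
K = -144112/225 (K = (-78/(-150) - 5765)/9 = (-78*(-1/150) - 5765)/9 = (13/25 - 5765)/9 = (⅑)*(-144112/25) = -144112/225 ≈ -640.50)
K - P = -144112/225 - 1*1 = -144112/225 - 1 = -144337/225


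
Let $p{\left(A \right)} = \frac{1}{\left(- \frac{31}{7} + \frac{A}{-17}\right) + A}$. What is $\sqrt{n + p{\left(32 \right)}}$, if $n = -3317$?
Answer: $\frac{5 i \sqrt{1239913086}}{3057} \approx 57.593 i$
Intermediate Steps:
$p{\left(A \right)} = \frac{1}{- \frac{31}{7} + \frac{16 A}{17}}$ ($p{\left(A \right)} = \frac{1}{\left(\left(-31\right) \frac{1}{7} + A \left(- \frac{1}{17}\right)\right) + A} = \frac{1}{\left(- \frac{31}{7} - \frac{A}{17}\right) + A} = \frac{1}{- \frac{31}{7} + \frac{16 A}{17}}$)
$\sqrt{n + p{\left(32 \right)}} = \sqrt{-3317 + \frac{119}{-527 + 112 \cdot 32}} = \sqrt{-3317 + \frac{119}{-527 + 3584}} = \sqrt{-3317 + \frac{119}{3057}} = \sqrt{- \frac{10139950}{3057}} = \frac{5 i \sqrt{1239913086}}{3057}$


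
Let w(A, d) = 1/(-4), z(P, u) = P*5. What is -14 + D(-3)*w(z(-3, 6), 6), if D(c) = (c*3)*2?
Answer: -19/2 ≈ -9.5000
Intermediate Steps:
z(P, u) = 5*P
w(A, d) = -¼
D(c) = 6*c (D(c) = (3*c)*2 = 6*c)
-14 + D(-3)*w(z(-3, 6), 6) = -14 + (6*(-3))*(-¼) = -14 - 18*(-¼) = -14 + 9/2 = -19/2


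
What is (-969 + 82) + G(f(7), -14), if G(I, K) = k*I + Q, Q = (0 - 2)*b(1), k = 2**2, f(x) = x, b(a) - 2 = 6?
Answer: -875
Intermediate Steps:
b(a) = 8 (b(a) = 2 + 6 = 8)
k = 4
Q = -16 (Q = (0 - 2)*8 = -2*8 = -16)
G(I, K) = -16 + 4*I (G(I, K) = 4*I - 16 = -16 + 4*I)
(-969 + 82) + G(f(7), -14) = (-969 + 82) + (-16 + 4*7) = -887 + (-16 + 28) = -887 + 12 = -875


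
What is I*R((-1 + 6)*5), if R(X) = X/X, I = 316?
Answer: 316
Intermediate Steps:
R(X) = 1
I*R((-1 + 6)*5) = 316*1 = 316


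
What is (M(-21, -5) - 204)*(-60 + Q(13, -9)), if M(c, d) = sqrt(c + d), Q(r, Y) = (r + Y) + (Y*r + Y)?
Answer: 37128 - 182*I*sqrt(26) ≈ 37128.0 - 928.02*I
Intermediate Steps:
Q(r, Y) = r + 2*Y + Y*r (Q(r, Y) = (Y + r) + (Y + Y*r) = r + 2*Y + Y*r)
(M(-21, -5) - 204)*(-60 + Q(13, -9)) = (sqrt(-21 - 5) - 204)*(-60 + (13 + 2*(-9) - 9*13)) = (sqrt(-26) - 204)*(-60 + (13 - 18 - 117)) = (I*sqrt(26) - 204)*(-60 - 122) = (-204 + I*sqrt(26))*(-182) = 37128 - 182*I*sqrt(26)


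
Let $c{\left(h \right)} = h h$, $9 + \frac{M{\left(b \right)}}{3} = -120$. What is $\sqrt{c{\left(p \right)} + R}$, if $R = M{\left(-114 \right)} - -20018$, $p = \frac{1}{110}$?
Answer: $\frac{3 \sqrt{26392789}}{110} \approx 140.11$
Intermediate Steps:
$M{\left(b \right)} = -387$ ($M{\left(b \right)} = -27 + 3 \left(-120\right) = -27 - 360 = -387$)
$p = \frac{1}{110} \approx 0.0090909$
$R = 19631$ ($R = -387 - -20018 = -387 + 20018 = 19631$)
$c{\left(h \right)} = h^{2}$
$\sqrt{c{\left(p \right)} + R} = \sqrt{\left(\frac{1}{110}\right)^{2} + 19631} = \sqrt{\frac{1}{12100} + 19631} = \sqrt{\frac{237535101}{12100}} = \frac{3 \sqrt{26392789}}{110}$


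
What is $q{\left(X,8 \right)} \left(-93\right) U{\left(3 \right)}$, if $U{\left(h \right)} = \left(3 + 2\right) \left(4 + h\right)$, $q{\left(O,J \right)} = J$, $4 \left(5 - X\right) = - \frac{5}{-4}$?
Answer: $-26040$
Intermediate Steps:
$X = \frac{75}{16}$ ($X = 5 - \frac{\left(-5\right) \frac{1}{-4}}{4} = 5 - \frac{\left(-5\right) \left(- \frac{1}{4}\right)}{4} = 5 - \frac{5}{16} = \frac{75}{16} \approx 4.6875$)
$U{\left(h \right)} = 20 + 5 h$ ($U{\left(h \right)} = 5 \left(4 + h\right) = 20 + 5 h$)
$q{\left(X,8 \right)} \left(-93\right) U{\left(3 \right)} = 8 \left(-93\right) \left(20 + 5 \cdot 3\right) = - 744 \left(20 + 15\right) = \left(-744\right) 35 = -26040$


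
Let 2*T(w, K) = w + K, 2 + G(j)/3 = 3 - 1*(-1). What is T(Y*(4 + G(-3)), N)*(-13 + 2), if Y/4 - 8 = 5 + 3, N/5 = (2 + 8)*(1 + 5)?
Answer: -5170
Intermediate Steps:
N = 300 (N = 5*((2 + 8)*(1 + 5)) = 5*(10*6) = 5*60 = 300)
Y = 64 (Y = 32 + 4*(5 + 3) = 32 + 4*8 = 32 + 32 = 64)
G(j) = 6 (G(j) = -6 + 3*(3 - 1*(-1)) = -6 + 3*(3 + 1) = -6 + 3*4 = -6 + 12 = 6)
T(w, K) = K/2 + w/2 (T(w, K) = (w + K)/2 = (K + w)/2 = K/2 + w/2)
T(Y*(4 + G(-3)), N)*(-13 + 2) = ((1/2)*300 + (64*(4 + 6))/2)*(-13 + 2) = (150 + (64*10)/2)*(-11) = (150 + (1/2)*640)*(-11) = (150 + 320)*(-11) = 470*(-11) = -5170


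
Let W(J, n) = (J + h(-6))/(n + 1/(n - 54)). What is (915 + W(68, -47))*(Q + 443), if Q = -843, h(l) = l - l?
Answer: -433755200/1187 ≈ -3.6542e+5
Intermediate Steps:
h(l) = 0
W(J, n) = J/(n + 1/(-54 + n)) (W(J, n) = (J + 0)/(n + 1/(n - 54)) = J/(n + 1/(-54 + n)))
(915 + W(68, -47))*(Q + 443) = (915 + 68*(-54 - 47)/(1 + (-47)² - 54*(-47)))*(-843 + 443) = (915 + 68*(-101)/(1 + 2209 + 2538))*(-400) = (915 + 68*(-101)/4748)*(-400) = (915 + 68*(1/4748)*(-101))*(-400) = (915 - 1717/1187)*(-400) = (1084388/1187)*(-400) = -433755200/1187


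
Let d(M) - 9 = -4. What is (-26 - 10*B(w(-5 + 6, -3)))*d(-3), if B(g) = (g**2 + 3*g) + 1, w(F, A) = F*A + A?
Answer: -1080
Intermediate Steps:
w(F, A) = A + A*F (w(F, A) = A*F + A = A + A*F)
d(M) = 5 (d(M) = 9 - 4 = 5)
B(g) = 1 + g**2 + 3*g
(-26 - 10*B(w(-5 + 6, -3)))*d(-3) = (-26 - 10*(1 + (-3*(1 + (-5 + 6)))**2 + 3*(-3*(1 + (-5 + 6)))))*5 = (-26 - 10*(1 + (-3*(1 + 1))**2 + 3*(-3*(1 + 1))))*5 = (-26 - 10*(1 + (-3*2)**2 + 3*(-3*2)))*5 = (-26 - 10*(1 + (-6)**2 + 3*(-6)))*5 = (-26 - 10*(1 + 36 - 18))*5 = (-26 - 10*19)*5 = (-26 - 190)*5 = -216*5 = -1080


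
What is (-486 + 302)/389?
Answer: -184/389 ≈ -0.47301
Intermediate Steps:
(-486 + 302)/389 = -184*1/389 = -184/389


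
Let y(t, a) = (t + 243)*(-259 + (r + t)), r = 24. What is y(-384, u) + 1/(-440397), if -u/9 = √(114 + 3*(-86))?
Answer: 38437409762/440397 ≈ 87279.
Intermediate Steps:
u = -108*I (u = -9*√(114 + 3*(-86)) = -9*√(114 - 258) = -108*I ≈ -108.0*I)
y(t, a) = (-235 + t)*(243 + t) (y(t, a) = (t + 243)*(-259 + (24 + t)) = (243 + t)*(-235 + t) = (-235 + t)*(243 + t))
y(-384, u) + 1/(-440397) = (-57105 + (-384)² + 8*(-384)) + 1/(-440397) = (-57105 + 147456 - 3072) - 1/440397 = 87279 - 1/440397 = 38437409762/440397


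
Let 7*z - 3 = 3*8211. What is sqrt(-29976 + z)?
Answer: 2*I*sqrt(324093)/7 ≈ 162.65*I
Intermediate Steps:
z = 24636/7 (z = 3/7 + (3*8211)/7 = 3/7 + (1/7)*24633 = 3/7 + 3519 = 24636/7 ≈ 3519.4)
sqrt(-29976 + z) = sqrt(-29976 + 24636/7) = sqrt(-185196/7) = 2*I*sqrt(324093)/7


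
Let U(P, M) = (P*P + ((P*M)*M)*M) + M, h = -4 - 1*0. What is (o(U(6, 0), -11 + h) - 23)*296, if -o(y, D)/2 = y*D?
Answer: 312872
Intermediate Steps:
h = -4 (h = -4 + 0 = -4)
U(P, M) = M + P**2 + P*M**3 (U(P, M) = (P**2 + ((M*P)*M)*M) + M = (P**2 + (P*M**2)*M) + M = (P**2 + P*M**3) + M = M + P**2 + P*M**3)
o(y, D) = -2*D*y (o(y, D) = -2*y*D = -2*D*y)
(o(U(6, 0), -11 + h) - 23)*296 = (-2*(-11 - 4)*(0 + 6**2 + 6*0**3) - 23)*296 = (-2*(-15)*(0 + 36 + 6*0) - 23)*296 = (-2*(-15)*(0 + 36 + 0) - 23)*296 = (-2*(-15)*36 - 23)*296 = (1080 - 23)*296 = 1057*296 = 312872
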